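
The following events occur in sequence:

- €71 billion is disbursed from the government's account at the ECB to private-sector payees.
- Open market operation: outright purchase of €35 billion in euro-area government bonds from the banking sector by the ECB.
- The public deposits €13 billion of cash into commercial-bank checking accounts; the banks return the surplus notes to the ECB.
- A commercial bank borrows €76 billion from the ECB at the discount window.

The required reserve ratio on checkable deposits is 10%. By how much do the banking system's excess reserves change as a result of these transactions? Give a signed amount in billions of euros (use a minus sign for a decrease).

+€186.6 billion

Government spending €71 billion: reserves +€71B, deposits +€71B.
OMO purchase (from banks) €35 billion: reserves +€35B, deposits 0.
Currency deposit €13 billion: reserves +€13B, deposits +€13B.
Discount-window loan €76 billion: reserves +€76B, deposits 0.
Totals: Δreserves = +€195B, Δdeposits = +€84B.
Δrequired reserves = 10% × +€84B = +€8.4B.
Δexcess reserves = Δreserves − Δrequired = +€195B − (+€8.4B) = +€186.6 billion.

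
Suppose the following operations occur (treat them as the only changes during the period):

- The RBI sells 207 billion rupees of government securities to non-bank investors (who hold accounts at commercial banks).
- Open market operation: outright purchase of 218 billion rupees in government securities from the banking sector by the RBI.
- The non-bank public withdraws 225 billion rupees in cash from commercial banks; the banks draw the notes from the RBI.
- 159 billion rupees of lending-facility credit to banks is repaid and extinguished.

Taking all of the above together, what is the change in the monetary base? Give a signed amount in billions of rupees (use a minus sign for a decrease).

RBI balance sheet:
  Assets:      Securities +11B, Loans to banks −159B
  Liabilities: Bank reserves −373B, Currency in circulation +225B
Commercial banking system:
  Assets:      Reserves at CB −373B, Securities −218B
  Liabilities: Checkable deposits −432B, Borrowings from CB −159B
Monetary base = currency + reserves: +225B + (−373B) = -148 billion.

-148 billion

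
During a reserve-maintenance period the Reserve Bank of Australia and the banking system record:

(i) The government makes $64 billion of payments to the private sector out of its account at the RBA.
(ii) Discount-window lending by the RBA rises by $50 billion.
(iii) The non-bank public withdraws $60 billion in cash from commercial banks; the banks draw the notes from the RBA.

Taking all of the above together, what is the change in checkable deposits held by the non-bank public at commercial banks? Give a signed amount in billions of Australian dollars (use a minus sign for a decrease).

+$4 billion

Government spending $64 billion: non-bank counterparties' bank balances rise → +$64B.
Discount-window loan $50 billion: the counterparty is a bank, so public deposits are unchanged → 0.
Currency withdrawal $60 billion: non-bank counterparties' bank balances fall → −$60B.
Net: 64 + 0 − 60 = +$4 billion.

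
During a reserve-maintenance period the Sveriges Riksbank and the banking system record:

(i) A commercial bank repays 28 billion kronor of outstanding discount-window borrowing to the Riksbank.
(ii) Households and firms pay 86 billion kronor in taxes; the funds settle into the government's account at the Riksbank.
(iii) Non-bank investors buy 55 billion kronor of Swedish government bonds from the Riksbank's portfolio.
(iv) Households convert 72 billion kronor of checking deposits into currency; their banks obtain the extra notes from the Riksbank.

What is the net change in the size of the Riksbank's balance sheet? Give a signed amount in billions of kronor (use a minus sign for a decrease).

Discount-window repayment 28 billion kronor: a Riksbank asset is shed → −28B.
Government account inflow 86 billion kronor: only the composition of liabilities changes → 0.
Asset sale (to non-banks) 55 billion kronor: a Riksbank asset is shed → −55B.
Currency withdrawal 72 billion kronor: only the composition of liabilities changes → 0.
Net: −28 + 0 − 55 + 0 = -83 billion.

-83 billion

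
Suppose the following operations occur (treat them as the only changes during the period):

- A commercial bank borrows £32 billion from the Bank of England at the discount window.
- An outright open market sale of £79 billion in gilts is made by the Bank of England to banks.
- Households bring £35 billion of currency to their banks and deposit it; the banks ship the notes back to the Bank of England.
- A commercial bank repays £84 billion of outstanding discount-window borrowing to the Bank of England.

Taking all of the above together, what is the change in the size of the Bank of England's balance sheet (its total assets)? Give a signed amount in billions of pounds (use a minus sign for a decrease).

-£131 billion

Bank of England balance sheet:
  Assets:      Securities −£79B, Loans to banks −£52B
  Liabilities: Bank reserves −£96B, Currency in circulation −£35B
Commercial banking system:
  Assets:      Reserves at CB −£96B, Securities +£79B
  Liabilities: Checkable deposits +£35B, Borrowings from CB −£52B
Change in total Bank of England assets = -£131 billion.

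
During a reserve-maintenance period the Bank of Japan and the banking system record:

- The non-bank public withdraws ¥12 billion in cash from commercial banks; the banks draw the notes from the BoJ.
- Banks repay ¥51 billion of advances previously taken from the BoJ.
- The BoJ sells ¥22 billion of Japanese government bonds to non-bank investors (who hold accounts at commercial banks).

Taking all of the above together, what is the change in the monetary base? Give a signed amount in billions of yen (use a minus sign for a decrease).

-¥73 billion

Currency withdrawal ¥12 billion: just a shift between currency and reserves — both are base money → 0.
Discount-window repayment ¥51 billion: BoJ balance sheet contracts → −¥51B.
Asset sale (to non-banks) ¥22 billion: BoJ balance sheet contracts → −¥22B.
Net: 0 − 51 − 22 = -¥73 billion.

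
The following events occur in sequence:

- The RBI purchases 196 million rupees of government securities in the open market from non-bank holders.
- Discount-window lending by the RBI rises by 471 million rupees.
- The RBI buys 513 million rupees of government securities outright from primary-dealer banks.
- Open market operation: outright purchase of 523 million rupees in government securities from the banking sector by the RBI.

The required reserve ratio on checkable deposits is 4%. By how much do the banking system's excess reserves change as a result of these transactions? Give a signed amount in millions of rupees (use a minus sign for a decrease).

+1695.16 million

Asset purchase (from non-banks) 196 million rupees: reserves +196M, deposits +196M.
Discount-window loan 471 million rupees: reserves +471M, deposits 0.
OMO purchase (from banks) 513 million rupees: reserves +513M, deposits 0.
OMO purchase (from banks) 523 million rupees: reserves +523M, deposits 0.
Totals: Δreserves = +1703M, Δdeposits = +196M.
Δrequired reserves = 4% × +196M = +7.84M.
Δexcess reserves = Δreserves − Δrequired = +1703M − (+7.84M) = +1695.16 million.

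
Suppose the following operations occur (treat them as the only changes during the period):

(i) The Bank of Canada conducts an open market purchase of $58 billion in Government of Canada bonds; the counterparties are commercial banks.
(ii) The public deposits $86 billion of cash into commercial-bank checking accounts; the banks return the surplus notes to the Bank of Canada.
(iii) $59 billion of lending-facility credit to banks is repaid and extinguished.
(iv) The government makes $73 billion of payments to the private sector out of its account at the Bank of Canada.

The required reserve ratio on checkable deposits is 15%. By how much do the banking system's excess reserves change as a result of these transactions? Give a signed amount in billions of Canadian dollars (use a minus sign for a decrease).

+$134.15 billion

OMO purchase (from banks) $58 billion: reserves +$58B, deposits 0.
Currency deposit $86 billion: reserves +$86B, deposits +$86B.
Discount-window repayment $59 billion: reserves −$59B, deposits 0.
Government spending $73 billion: reserves +$73B, deposits +$73B.
Totals: Δreserves = +$158B, Δdeposits = +$159B.
Δrequired reserves = 15% × +$159B = +$23.85B.
Δexcess reserves = Δreserves − Δrequired = +$158B − (+$23.85B) = +$134.15 billion.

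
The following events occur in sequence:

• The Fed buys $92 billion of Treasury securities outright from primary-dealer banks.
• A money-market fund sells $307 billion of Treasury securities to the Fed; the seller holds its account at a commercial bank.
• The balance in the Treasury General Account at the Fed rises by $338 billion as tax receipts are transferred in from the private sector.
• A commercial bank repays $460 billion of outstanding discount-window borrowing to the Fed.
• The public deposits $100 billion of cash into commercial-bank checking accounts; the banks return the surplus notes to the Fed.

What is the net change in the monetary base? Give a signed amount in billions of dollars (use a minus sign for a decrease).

Fed balance sheet:
  Assets:      Securities +$399B, Loans to banks −$460B
  Liabilities: Bank reserves −$299B, Currency in circulation −$100B, Government deposits +$338B
Commercial banking system:
  Assets:      Reserves at CB −$299B, Securities −$92B
  Liabilities: Checkable deposits +$69B, Borrowings from CB −$460B
Monetary base = currency + reserves: −$100B + (−$299B) = -$399 billion.

-$399 billion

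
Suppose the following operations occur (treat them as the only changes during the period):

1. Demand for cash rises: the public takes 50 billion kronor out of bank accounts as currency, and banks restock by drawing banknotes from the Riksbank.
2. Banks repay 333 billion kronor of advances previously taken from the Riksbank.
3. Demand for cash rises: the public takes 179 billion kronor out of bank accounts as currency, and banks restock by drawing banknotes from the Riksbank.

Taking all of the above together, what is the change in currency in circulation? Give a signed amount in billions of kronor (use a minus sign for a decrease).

Currency withdrawal 50 billion kronor: notes leave the central bank → +50B.
Discount-window repayment 333 billion kronor: no currency enters or leaves circulation → 0.
Currency withdrawal 179 billion kronor: notes leave the central bank → +179B.
Net: 50 + 0 + 179 = +229 billion.

+229 billion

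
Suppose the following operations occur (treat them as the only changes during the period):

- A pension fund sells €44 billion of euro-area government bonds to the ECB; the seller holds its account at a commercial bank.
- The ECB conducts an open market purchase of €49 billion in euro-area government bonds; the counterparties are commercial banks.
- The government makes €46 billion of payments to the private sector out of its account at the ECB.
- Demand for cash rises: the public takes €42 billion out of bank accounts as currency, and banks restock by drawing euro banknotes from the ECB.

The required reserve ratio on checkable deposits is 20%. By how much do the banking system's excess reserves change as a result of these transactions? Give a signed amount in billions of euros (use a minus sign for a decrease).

+€87.4 billion

Asset purchase (from non-banks) €44 billion: reserves +€44B, deposits +€44B.
OMO purchase (from banks) €49 billion: reserves +€49B, deposits 0.
Government spending €46 billion: reserves +€46B, deposits +€46B.
Currency withdrawal €42 billion: reserves −€42B, deposits −€42B.
Totals: Δreserves = +€97B, Δdeposits = +€48B.
Δrequired reserves = 20% × +€48B = +€9.6B.
Δexcess reserves = Δreserves − Δrequired = +€97B − (+€9.6B) = +€87.4 billion.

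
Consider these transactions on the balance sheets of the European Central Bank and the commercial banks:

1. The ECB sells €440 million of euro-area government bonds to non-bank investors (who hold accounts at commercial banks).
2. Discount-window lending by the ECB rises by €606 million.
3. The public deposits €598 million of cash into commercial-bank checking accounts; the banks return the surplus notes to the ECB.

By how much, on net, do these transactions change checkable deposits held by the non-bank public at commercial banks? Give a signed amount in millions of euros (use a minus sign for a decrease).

+€158 million

ECB balance sheet:
  Assets:      Securities −€440M, Loans to banks +€606M
  Liabilities: Bank reserves +€764M, Currency in circulation −€598M
Commercial banking system:
  Assets:      Reserves at CB +€764M
  Liabilities: Checkable deposits +€158M, Borrowings from CB +€606M
So the change in checkable deposits held by the non-bank public at commercial banks is +€158 million.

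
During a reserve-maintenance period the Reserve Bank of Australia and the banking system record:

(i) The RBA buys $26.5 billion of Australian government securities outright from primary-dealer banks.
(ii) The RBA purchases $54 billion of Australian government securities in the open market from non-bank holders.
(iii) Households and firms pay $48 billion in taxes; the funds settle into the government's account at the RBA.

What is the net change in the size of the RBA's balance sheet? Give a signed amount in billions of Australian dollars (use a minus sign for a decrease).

OMO purchase (from banks) $26.5 billion: an RBA asset is acquired → +$26.5B.
Asset purchase (from non-banks) $54 billion: an RBA asset is acquired → +$54B.
Government account inflow $48 billion: only the composition of liabilities changes → 0.
Net: 26.5 + 54 + 0 = +$80.5 billion.

+$80.5 billion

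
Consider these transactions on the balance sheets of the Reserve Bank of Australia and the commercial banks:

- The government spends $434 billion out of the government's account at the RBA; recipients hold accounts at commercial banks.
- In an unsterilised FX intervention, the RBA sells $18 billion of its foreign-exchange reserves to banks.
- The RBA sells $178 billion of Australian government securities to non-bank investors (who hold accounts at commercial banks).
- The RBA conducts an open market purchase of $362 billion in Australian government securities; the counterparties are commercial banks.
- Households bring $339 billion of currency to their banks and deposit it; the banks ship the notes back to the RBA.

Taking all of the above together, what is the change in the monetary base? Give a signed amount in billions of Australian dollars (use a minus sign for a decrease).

+$600 billion

Government spending $434 billion: a non-base liability converts back to reserves → +$434B.
FX sale $18 billion: RBA balance sheet contracts → −$18B.
Asset sale (to non-banks) $178 billion: RBA balance sheet contracts → −$178B.
OMO purchase (from banks) $362 billion: RBA balance sheet expands → +$362B.
Currency deposit $339 billion: just a shift between currency and reserves — both are base money → 0.
Net: 434 − 18 − 178 + 362 + 0 = +$600 billion.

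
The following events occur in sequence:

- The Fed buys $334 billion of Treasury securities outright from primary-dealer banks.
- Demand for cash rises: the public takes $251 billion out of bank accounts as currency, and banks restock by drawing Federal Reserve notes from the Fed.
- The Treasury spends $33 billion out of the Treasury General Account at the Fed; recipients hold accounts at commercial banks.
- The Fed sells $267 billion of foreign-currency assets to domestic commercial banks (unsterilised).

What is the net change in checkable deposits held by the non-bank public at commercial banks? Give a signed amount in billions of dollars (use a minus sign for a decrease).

OMO purchase (from banks) $334 billion: the counterparty is a bank, so public deposits are unchanged → 0.
Currency withdrawal $251 billion: non-bank counterparties' bank balances fall → −$251B.
Government spending $33 billion: non-bank counterparties' bank balances rise → +$33B.
FX sale $267 billion: the counterparty is a bank, so public deposits are unchanged → 0.
Net: 0 − 251 + 33 + 0 = -$218 billion.

-$218 billion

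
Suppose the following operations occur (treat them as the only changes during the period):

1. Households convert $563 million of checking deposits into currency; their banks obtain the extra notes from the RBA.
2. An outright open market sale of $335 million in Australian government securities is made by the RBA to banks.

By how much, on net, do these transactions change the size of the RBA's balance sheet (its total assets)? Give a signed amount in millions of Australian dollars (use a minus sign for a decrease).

Currency withdrawal $563 million: only the composition of liabilities changes → 0.
OMO sale (to banks) $335 million: an RBA asset is shed → −$335M.
Net: 0 − 335 = -$335 million.

-$335 million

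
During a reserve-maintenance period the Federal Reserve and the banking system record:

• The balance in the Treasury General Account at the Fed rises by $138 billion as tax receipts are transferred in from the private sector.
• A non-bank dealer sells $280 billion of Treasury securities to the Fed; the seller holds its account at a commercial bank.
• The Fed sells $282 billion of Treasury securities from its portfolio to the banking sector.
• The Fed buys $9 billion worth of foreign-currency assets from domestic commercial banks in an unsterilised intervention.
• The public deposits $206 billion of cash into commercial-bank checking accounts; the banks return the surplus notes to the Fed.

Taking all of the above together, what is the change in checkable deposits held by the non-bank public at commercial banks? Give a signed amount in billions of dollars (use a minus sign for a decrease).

Fed balance sheet:
  Assets:      Securities −$2B, Foreign assets +$9B
  Liabilities: Bank reserves +$75B, Currency in circulation −$206B, Government deposits +$138B
Commercial banking system:
  Assets:      Reserves at CB +$75B, Securities +$282B, Foreign assets −$9B
  Liabilities: Checkable deposits +$348B
So the change in checkable deposits held by the non-bank public at commercial banks is +$348 billion.

+$348 billion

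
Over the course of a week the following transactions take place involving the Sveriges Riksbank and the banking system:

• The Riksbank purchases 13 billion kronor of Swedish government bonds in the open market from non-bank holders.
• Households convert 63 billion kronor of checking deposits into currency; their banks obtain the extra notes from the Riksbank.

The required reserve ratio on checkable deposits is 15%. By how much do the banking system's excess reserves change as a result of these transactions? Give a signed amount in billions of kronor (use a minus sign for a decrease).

Asset purchase (from non-banks) 13 billion kronor: reserves +13B, deposits +13B.
Currency withdrawal 63 billion kronor: reserves −63B, deposits −63B.
Totals: Δreserves = −50B, Δdeposits = −50B.
Δrequired reserves = 15% × −50B = −7.5B.
Δexcess reserves = Δreserves − Δrequired = −50B − (−7.5B) = -42.5 billion.

-42.5 billion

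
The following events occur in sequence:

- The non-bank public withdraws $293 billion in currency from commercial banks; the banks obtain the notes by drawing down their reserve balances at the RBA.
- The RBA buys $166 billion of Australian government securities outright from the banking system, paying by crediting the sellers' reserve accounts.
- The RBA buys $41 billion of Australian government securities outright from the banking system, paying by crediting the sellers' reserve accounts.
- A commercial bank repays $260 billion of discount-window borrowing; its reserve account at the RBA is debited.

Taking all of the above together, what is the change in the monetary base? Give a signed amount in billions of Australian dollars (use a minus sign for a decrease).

-$53 billion

Currency withdrawal $293 billion: just a shift between currency and reserves — both are base money → 0.
OMO purchase (from banks) $166 billion: RBA balance sheet expands → +$166B.
OMO purchase (from banks) $41 billion: RBA balance sheet expands → +$41B.
Discount-window repayment $260 billion: RBA balance sheet contracts → −$260B.
Net: 0 + 166 + 41 − 260 = -$53 billion.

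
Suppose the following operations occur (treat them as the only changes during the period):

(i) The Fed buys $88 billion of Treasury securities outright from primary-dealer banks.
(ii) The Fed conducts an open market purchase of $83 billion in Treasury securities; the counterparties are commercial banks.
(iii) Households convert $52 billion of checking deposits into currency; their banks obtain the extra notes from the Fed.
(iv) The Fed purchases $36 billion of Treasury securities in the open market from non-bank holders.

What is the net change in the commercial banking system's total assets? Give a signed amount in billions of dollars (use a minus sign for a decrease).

OMO purchase (from banks) $88 billion: just an asset swap on bank balance sheets → 0.
OMO purchase (from banks) $83 billion: just an asset swap on bank balance sheets → 0.
Currency withdrawal $52 billion: bank balance sheets shrink → −$52B.
Asset purchase (from non-banks) $36 billion: bank balance sheets expand → +$36B.
Net: 0 + 0 − 52 + 36 = -$16 billion.

-$16 billion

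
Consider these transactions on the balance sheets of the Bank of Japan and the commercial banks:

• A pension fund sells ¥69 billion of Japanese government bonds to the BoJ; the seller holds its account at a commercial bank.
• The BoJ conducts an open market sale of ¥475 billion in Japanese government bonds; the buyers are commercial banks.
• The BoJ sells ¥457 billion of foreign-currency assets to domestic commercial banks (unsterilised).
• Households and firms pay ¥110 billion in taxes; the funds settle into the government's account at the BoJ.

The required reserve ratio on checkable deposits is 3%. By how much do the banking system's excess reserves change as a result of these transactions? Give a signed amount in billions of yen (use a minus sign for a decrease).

-¥971.77 billion

Asset purchase (from non-banks) ¥69 billion: reserves +¥69B, deposits +¥69B.
OMO sale (to banks) ¥475 billion: reserves −¥475B, deposits 0.
FX sale ¥457 billion: reserves −¥457B, deposits 0.
Government account inflow ¥110 billion: reserves −¥110B, deposits −¥110B.
Totals: Δreserves = −¥973B, Δdeposits = −¥41B.
Δrequired reserves = 3% × −¥41B = −¥1.23B.
Δexcess reserves = Δreserves − Δrequired = −¥973B − (−¥1.23B) = -¥971.77 billion.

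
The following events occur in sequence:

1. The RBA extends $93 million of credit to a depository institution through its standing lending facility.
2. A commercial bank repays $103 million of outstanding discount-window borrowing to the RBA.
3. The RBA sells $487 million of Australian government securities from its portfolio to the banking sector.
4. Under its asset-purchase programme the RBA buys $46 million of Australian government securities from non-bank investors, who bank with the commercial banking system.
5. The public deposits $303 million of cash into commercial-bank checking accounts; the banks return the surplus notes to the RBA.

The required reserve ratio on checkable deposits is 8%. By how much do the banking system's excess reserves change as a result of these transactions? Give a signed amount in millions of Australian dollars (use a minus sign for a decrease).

-$175.92 million

Discount-window loan $93 million: reserves +$93M, deposits 0.
Discount-window repayment $103 million: reserves −$103M, deposits 0.
OMO sale (to banks) $487 million: reserves −$487M, deposits 0.
Asset purchase (from non-banks) $46 million: reserves +$46M, deposits +$46M.
Currency deposit $303 million: reserves +$303M, deposits +$303M.
Totals: Δreserves = −$148M, Δdeposits = +$349M.
Δrequired reserves = 8% × +$349M = +$27.92M.
Δexcess reserves = Δreserves − Δrequired = −$148M − (+$27.92M) = -$175.92 million.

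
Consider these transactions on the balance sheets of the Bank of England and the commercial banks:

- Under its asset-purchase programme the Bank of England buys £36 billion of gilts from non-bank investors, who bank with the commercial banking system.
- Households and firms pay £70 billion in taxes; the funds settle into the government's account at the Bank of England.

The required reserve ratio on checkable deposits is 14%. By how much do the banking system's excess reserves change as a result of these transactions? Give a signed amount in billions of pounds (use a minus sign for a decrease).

Asset purchase (from non-banks) £36 billion: reserves +£36B, deposits +£36B.
Government account inflow £70 billion: reserves −£70B, deposits −£70B.
Totals: Δreserves = −£34B, Δdeposits = −£34B.
Δrequired reserves = 14% × −£34B = −£4.76B.
Δexcess reserves = Δreserves − Δrequired = −£34B − (−£4.76B) = -£29.24 billion.

-£29.24 billion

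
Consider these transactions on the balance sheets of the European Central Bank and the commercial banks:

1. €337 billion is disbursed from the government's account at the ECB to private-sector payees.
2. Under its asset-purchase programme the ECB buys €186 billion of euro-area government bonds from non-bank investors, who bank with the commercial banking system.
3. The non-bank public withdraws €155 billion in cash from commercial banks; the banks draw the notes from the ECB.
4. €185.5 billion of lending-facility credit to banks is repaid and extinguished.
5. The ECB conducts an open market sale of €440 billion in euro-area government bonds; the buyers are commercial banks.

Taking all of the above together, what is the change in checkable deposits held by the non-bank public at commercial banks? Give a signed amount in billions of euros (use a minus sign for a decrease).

Government spending €337 billion: non-bank counterparties' bank balances rise → +€337B.
Asset purchase (from non-banks) €186 billion: non-bank counterparties' bank balances rise → +€186B.
Currency withdrawal €155 billion: non-bank counterparties' bank balances fall → −€155B.
Discount-window repayment €185.5 billion: the counterparty is a bank, so public deposits are unchanged → 0.
OMO sale (to banks) €440 billion: the counterparty is a bank, so public deposits are unchanged → 0.
Net: 337 + 186 − 155 + 0 + 0 = +€368 billion.

+€368 billion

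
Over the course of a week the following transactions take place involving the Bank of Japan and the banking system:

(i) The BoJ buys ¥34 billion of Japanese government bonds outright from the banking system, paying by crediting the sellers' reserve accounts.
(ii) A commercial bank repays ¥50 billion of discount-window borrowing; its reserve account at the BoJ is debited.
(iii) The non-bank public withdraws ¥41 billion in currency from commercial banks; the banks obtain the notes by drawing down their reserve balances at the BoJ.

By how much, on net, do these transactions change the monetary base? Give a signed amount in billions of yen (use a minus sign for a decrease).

-¥16 billion

OMO purchase (from banks) ¥34 billion: BoJ balance sheet expands → +¥34B.
Discount-window repayment ¥50 billion: BoJ balance sheet contracts → −¥50B.
Currency withdrawal ¥41 billion: just a shift between currency and reserves — both are base money → 0.
Net: 34 − 50 + 0 = -¥16 billion.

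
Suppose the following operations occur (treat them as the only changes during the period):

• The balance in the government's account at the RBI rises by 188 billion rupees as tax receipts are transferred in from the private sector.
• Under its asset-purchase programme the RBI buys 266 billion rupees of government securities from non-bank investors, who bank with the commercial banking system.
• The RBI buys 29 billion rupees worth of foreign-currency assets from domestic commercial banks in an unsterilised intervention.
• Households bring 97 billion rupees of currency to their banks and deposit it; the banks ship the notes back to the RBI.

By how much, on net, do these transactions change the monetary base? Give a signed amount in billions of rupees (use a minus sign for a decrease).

+107 billion

Government account inflow 188 billion rupees: reserves shift to a non-base liability → −188B.
Asset purchase (from non-banks) 266 billion rupees: RBI balance sheet expands → +266B.
FX purchase 29 billion rupees: RBI balance sheet expands → +29B.
Currency deposit 97 billion rupees: just a shift between currency and reserves — both are base money → 0.
Net: −188 + 266 + 29 + 0 = +107 billion.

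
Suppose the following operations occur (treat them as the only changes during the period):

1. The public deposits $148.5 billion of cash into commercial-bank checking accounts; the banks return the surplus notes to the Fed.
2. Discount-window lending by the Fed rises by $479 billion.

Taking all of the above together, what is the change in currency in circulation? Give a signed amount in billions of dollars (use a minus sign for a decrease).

Currency deposit $148.5 billion: notes return to the central bank → −$148.5B.
Discount-window loan $479 billion: no currency enters or leaves circulation → 0.
Net: −148.5 + 0 = -$148.5 billion.

-$148.5 billion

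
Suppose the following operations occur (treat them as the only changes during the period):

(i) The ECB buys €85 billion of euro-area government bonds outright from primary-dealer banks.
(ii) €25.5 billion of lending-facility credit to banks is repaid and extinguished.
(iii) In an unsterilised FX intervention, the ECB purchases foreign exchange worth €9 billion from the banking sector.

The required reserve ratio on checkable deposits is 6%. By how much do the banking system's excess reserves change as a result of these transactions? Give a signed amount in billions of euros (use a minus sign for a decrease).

+€68.5 billion

OMO purchase (from banks) €85 billion: reserves +€85B, deposits 0.
Discount-window repayment €25.5 billion: reserves −€25.5B, deposits 0.
FX purchase €9 billion: reserves +€9B, deposits 0.
Totals: Δreserves = +€68.5B, Δdeposits = 0.
Δrequired reserves = 6% × 0 = 0.
Δexcess reserves = Δreserves − Δrequired = +€68.5B − (0) = +€68.5 billion.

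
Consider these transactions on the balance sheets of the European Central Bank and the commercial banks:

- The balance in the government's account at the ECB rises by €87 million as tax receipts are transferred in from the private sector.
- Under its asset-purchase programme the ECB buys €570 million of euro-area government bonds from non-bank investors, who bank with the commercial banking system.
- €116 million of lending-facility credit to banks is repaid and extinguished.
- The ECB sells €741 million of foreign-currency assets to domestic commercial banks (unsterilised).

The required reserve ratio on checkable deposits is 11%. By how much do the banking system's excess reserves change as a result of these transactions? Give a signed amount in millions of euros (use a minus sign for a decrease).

Government account inflow €87 million: reserves −€87M, deposits −€87M.
Asset purchase (from non-banks) €570 million: reserves +€570M, deposits +€570M.
Discount-window repayment €116 million: reserves −€116M, deposits 0.
FX sale €741 million: reserves −€741M, deposits 0.
Totals: Δreserves = −€374M, Δdeposits = +€483M.
Δrequired reserves = 11% × +€483M = +€53.13M.
Δexcess reserves = Δreserves − Δrequired = −€374M − (+€53.13M) = -€427.13 million.

-€427.13 million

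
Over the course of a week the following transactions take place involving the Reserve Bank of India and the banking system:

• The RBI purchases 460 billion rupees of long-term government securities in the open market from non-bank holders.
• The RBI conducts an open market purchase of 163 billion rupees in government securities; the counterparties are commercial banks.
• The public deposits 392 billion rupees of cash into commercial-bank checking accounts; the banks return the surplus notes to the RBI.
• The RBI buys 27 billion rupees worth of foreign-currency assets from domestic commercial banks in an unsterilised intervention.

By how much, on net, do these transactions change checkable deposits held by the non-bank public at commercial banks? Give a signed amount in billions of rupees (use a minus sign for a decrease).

+852 billion

Asset purchase (from non-banks) 460 billion rupees: non-bank counterparties' bank balances rise → +460B.
OMO purchase (from banks) 163 billion rupees: the counterparty is a bank, so public deposits are unchanged → 0.
Currency deposit 392 billion rupees: non-bank counterparties' bank balances rise → +392B.
FX purchase 27 billion rupees: the counterparty is a bank, so public deposits are unchanged → 0.
Net: 460 + 0 + 392 + 0 = +852 billion.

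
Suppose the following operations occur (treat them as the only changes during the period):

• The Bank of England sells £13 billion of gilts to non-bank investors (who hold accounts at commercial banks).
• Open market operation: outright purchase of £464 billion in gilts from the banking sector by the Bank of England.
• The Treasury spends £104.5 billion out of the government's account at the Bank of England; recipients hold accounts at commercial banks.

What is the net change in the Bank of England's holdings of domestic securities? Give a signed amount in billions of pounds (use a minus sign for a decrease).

Bank of England balance sheet:
  Assets:      Securities +£451B
  Liabilities: Bank reserves +£555.5B, Government deposits −£104.5B
Commercial banking system:
  Assets:      Reserves at CB +£555.5B, Securities −£464B
  Liabilities: Checkable deposits +£91.5B
So the change in the Bank of England's holdings of domestic securities is +£451 billion.

+£451 billion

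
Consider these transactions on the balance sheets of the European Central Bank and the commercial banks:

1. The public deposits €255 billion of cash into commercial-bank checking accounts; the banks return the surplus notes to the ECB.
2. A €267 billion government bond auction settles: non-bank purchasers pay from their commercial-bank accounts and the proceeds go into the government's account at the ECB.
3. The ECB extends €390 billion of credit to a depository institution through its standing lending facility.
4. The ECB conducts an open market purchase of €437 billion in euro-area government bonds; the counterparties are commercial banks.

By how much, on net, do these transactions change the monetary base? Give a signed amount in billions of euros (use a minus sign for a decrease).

+€560 billion

ECB balance sheet:
  Assets:      Securities +€437B, Loans to banks +€390B
  Liabilities: Bank reserves +€815B, Currency in circulation −€255B, Government deposits +€267B
Commercial banking system:
  Assets:      Reserves at CB +€815B, Securities −€437B
  Liabilities: Checkable deposits −€12B, Borrowings from CB +€390B
Monetary base = currency + reserves: −€255B + (+€815B) = +€560 billion.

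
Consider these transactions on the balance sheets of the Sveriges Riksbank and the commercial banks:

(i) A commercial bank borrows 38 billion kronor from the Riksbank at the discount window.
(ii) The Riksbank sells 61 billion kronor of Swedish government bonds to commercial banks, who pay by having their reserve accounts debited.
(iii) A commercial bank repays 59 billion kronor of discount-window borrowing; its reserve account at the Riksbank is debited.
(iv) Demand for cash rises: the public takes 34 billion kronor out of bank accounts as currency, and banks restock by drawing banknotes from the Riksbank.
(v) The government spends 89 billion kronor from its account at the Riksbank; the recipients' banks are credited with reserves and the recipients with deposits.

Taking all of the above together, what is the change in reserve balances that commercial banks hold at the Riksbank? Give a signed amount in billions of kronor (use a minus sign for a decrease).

Discount-window loan 38 billion kronor: the loan is credited to the bank's reserve account → +38B.
OMO sale (to banks) 61 billion kronor: the buying banks pay out of their reserve balances → −61B.
Discount-window repayment 59 billion kronor: repayment is debited from reserves → −59B.
Currency withdrawal 34 billion kronor: banks swap reserves for currency → −34B.
Government spending 89 billion kronor: government payments flow into bank reserve accounts → +89B.
Net: 38 − 61 − 59 − 34 + 89 = -27 billion.

-27 billion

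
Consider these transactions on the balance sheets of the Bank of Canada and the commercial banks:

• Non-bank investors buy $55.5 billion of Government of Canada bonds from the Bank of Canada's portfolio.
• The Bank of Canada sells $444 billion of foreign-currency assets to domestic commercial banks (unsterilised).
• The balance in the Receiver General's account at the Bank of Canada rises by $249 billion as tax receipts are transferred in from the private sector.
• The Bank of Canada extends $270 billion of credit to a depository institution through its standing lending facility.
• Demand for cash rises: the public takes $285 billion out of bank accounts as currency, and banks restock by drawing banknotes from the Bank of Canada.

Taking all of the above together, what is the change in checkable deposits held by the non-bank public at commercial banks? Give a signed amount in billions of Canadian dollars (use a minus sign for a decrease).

-$589.5 billion

Asset sale (to non-banks) $55.5 billion: non-bank counterparties' bank balances fall → −$55.5B.
FX sale $444 billion: the counterparty is a bank, so public deposits are unchanged → 0.
Government account inflow $249 billion: non-bank counterparties' bank balances fall → −$249B.
Discount-window loan $270 billion: the counterparty is a bank, so public deposits are unchanged → 0.
Currency withdrawal $285 billion: non-bank counterparties' bank balances fall → −$285B.
Net: −55.5 + 0 − 249 + 0 − 285 = -$589.5 billion.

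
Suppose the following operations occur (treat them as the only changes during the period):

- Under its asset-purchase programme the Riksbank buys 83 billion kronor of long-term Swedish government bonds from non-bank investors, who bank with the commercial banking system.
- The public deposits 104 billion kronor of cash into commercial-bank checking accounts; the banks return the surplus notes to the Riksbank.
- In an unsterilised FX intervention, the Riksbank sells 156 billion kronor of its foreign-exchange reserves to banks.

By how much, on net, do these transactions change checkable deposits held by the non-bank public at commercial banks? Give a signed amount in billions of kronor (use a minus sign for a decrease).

+187 billion

Asset purchase (from non-banks) 83 billion kronor: non-bank counterparties' bank balances rise → +83B.
Currency deposit 104 billion kronor: non-bank counterparties' bank balances rise → +104B.
FX sale 156 billion kronor: the counterparty is a bank, so public deposits are unchanged → 0.
Net: 83 + 104 + 0 = +187 billion.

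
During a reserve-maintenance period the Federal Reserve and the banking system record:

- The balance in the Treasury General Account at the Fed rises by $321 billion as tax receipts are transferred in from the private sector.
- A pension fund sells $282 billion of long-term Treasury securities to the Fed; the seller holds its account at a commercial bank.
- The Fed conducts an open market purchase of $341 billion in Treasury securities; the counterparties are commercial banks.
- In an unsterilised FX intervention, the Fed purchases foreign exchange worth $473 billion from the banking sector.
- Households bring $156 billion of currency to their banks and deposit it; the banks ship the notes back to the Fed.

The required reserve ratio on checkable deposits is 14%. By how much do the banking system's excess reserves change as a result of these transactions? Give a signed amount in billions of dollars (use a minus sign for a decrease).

Government account inflow $321 billion: reserves −$321B, deposits −$321B.
Asset purchase (from non-banks) $282 billion: reserves +$282B, deposits +$282B.
OMO purchase (from banks) $341 billion: reserves +$341B, deposits 0.
FX purchase $473 billion: reserves +$473B, deposits 0.
Currency deposit $156 billion: reserves +$156B, deposits +$156B.
Totals: Δreserves = +$931B, Δdeposits = +$117B.
Δrequired reserves = 14% × +$117B = +$16.38B.
Δexcess reserves = Δreserves − Δrequired = +$931B − (+$16.38B) = +$914.62 billion.

+$914.62 billion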